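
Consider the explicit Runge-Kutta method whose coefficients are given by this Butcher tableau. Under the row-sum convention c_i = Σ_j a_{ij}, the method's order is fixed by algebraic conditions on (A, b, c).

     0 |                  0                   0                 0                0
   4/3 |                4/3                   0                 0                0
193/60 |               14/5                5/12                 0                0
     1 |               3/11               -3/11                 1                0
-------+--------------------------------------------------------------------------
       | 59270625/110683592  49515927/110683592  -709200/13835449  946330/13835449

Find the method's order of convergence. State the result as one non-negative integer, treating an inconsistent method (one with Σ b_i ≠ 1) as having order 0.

b = (59270625/110683592, 49515927/110683592, -709200/13835449, 946330/13835449)
c = (0, 4/3, 193/60, 1)
Ac = (0, 0, 5/9, 1883/660)
Σ b_i: 59270625/110683592·1 + 49515927/110683592·1 + (-709200/13835449)·1 + 946330/13835449·1 = 1 ✓
b·c: 49515927/110683592·4/3 + (-709200/13835449)·193/60 + 946330/13835449·1 = 1/2 ✓
b·c²: 49515927/110683592·16/9 + (-709200/13835449)·37249/3600 + 946330/13835449·1 = 1/3 ✓
b·Ac: (-709200/13835449)·5/9 + 946330/13835449·1883/660 = 1/6 ✓
b·c³: 49515927/110683592·64/27 + (-709200/13835449)·7189057/216000 + 946330/13835449·1 = -1437543847/2490380820 ≠ 1/4 ⇒ order 3.
b·(c∘Ac): (-709200/13835449)·193/108 + 946330/13835449·1883/660 = 2865083/27670898 ≠ 1/8
b·Ac²: (-709200/13835449)·20/27 + 946330/13835449·390539/39600 = 3170687017/4980761640 ≠ 1/12
b·A²c: 946330/13835449·5/9 = 4731650/124519041 ≠ 1/24

3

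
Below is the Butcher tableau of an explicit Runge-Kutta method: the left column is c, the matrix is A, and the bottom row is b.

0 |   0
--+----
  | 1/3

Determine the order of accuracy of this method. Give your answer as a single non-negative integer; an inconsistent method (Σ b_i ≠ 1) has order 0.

b = (1/3)
c = (0)
Σ b_i: 1/3·1 = 1/3 ≠ 1 ⇒ order 0.

0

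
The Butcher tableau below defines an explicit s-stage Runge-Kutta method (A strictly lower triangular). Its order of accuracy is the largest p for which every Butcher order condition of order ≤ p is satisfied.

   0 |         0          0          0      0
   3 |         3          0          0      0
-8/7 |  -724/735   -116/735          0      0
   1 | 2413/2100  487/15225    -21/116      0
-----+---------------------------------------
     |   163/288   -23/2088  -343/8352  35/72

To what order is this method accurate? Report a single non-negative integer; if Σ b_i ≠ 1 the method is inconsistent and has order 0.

b = (163/288, -23/2088, -343/8352, 35/72)
c = (0, 3, -8/7, 1)
Ac = (0, 0, -116/245, 53/175)
Σ b_i: 163/288·1 + (-23/2088)·1 + (-343/8352)·1 + 35/72·1 = 1 ✓
b·c: (-23/2088)·3 + (-343/8352)·(-8/7) + 35/72·1 = 1/2 ✓
b·c²: (-23/2088)·9 + (-343/8352)·64/49 + 35/72·1 = 1/3 ✓
b·Ac: (-343/8352)·(-116/245) + 35/72·53/175 = 1/6 ✓
b·c³: (-23/2088)·27 + (-343/8352)·(-512/343) + 35/72·1 = 1/4 ✓
b·(c∘Ac): (-343/8352)·928/1715 + 35/72·53/175 = 1/8 ✓
b·Ac²: (-343/8352)·(-348/245) + 35/72·9/175 = 1/12 ✓
b·A²c: 35/72·3/35 = 1/24 ✓; 4 stages ⇒ order 4.

4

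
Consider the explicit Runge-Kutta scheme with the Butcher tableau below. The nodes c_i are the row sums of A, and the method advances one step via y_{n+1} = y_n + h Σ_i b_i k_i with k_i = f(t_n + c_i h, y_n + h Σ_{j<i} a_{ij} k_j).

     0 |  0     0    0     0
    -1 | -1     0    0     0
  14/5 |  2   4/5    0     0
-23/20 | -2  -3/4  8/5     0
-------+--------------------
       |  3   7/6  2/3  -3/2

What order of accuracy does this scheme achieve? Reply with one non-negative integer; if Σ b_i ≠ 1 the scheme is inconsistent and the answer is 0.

0

b = (3, 7/6, 2/3, -3/2)
c = (0, -1, 14/5, -23/20)
Ac = (0, 0, -4/5, 523/100)
Σ b_i: 3·1 + 7/6·1 + 2/3·1 + (-3/2)·1 = 10/3 ≠ 1 ⇒ order 0.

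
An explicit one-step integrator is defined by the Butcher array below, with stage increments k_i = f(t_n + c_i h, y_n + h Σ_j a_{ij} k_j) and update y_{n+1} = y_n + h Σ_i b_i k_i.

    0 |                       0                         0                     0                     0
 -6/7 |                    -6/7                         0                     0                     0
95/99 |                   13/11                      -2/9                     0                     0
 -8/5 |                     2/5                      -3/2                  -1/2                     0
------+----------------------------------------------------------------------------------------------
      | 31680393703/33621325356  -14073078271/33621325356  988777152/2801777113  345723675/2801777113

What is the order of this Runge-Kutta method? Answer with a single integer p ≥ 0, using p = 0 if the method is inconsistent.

b = (31680393703/33621325356, -14073078271/33621325356, 988777152/2801777113, 345723675/2801777113)
c = (0, -6/7, 95/99, -8/5)
Ac = (0, 0, 4/21, 1117/1386)
Σ b_i: 31680393703/33621325356·1 + (-14073078271/33621325356)·1 + 988777152/2801777113·1 + 345723675/2801777113·1 = 1 ✓
b·c: (-14073078271/33621325356)·(-6/7) + 988777152/2801777113·95/99 + 345723675/2801777113·(-8/5) = 1/2 ✓
b·c²: (-14073078271/33621325356)·36/49 + 988777152/2801777113·9025/9801 + 345723675/2801777113·64/25 = 1/3 ✓
b·Ac: 988777152/2801777113·4/21 + 345723675/2801777113·1117/1386 = 1/6 ✓
b·c³: (-14073078271/33621325356)·(-216/343) + 988777152/2801777113·857375/970299 + 345723675/2801777113·(-512/125) = 2038951903414/29124473089635 ≠ 1/4 ⇒ order 3.
b·(c∘Ac): 988777152/2801777113·380/2079 + 345723675/2801777113·(-4468/3465) = -795210260/8405331339 ≠ 1/8
b·Ac²: 988777152/2801777113·(-8/49) + 345723675/2801777113·(-1500733/960498) = -2917294397497/11649789235854 ≠ 1/12
b·A²c: 345723675/2801777113·(-2/21) = -230482450/19612439791 ≠ 1/24

3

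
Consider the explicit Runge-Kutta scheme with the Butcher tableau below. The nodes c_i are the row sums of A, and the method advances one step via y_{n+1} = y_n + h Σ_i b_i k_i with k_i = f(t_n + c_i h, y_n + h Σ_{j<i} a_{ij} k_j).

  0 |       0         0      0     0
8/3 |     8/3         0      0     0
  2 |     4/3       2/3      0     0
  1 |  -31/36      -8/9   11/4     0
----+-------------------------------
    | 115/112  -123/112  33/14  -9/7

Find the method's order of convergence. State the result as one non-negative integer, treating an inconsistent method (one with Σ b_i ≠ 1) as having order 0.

b = (115/112, -123/112, 33/14, -9/7)
c = (0, 8/3, 2, 1)
Ac = (0, 0, 16/9, 169/54)
Σ b_i: 115/112·1 + (-123/112)·1 + 33/14·1 + (-9/7)·1 = 1 ✓
b·c: (-123/112)·8/3 + 33/14·2 + (-9/7)·1 = 1/2 ✓
b·c²: (-123/112)·64/9 + 33/14·4 + (-9/7)·1 = 1/3 ✓
b·Ac: 33/14·16/9 + (-9/7)·169/54 = 1/6 ✓
b·c³: (-123/112)·512/27 + 33/14·8 + (-9/7)·1 = -205/63 ≠ 1/4 ⇒ order 3.
b·(c∘Ac): 33/14·32/9 + (-9/7)·169/54 = 61/14 ≠ 1/8
b·Ac²: 33/14·128/27 + (-9/7)·379/81 = 325/63 ≠ 1/12
b·A²c: (-9/7)·44/9 = -44/7 ≠ 1/24

3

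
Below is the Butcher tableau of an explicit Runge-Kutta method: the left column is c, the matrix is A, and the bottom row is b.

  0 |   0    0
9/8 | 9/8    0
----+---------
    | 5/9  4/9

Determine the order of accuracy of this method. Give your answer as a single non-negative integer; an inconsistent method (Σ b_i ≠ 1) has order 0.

2

b = (5/9, 4/9)
c = (0, 9/8)
Σ b_i: 5/9·1 + 4/9·1 = 1 ✓
b·c: 4/9·9/8 = 1/2 ✓; 2 stages ⇒ order 2.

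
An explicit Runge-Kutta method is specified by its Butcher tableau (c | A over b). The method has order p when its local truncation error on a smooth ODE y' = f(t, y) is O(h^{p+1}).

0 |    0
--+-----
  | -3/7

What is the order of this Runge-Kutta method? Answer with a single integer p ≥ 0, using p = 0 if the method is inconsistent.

0

b = (-3/7)
c = (0)
Σ b_i: (-3/7)·1 = -3/7 ≠ 1 ⇒ order 0.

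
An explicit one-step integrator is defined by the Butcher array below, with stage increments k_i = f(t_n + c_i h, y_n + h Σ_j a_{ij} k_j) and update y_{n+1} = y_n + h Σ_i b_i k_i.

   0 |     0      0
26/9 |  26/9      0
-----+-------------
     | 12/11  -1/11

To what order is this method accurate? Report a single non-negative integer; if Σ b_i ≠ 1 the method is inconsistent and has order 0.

1

b = (12/11, -1/11)
c = (0, 26/9)
Σ b_i: 12/11·1 + (-1/11)·1 = 1 ✓
b·c: (-1/11)·26/9 = -26/99 ≠ 1/2 ⇒ order 1.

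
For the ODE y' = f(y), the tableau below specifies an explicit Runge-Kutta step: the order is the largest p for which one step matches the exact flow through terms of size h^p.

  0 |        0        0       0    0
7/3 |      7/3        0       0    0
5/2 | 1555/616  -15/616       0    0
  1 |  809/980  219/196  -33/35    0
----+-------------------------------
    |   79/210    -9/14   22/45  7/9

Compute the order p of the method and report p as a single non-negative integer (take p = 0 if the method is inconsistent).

4

b = (79/210, -9/14, 22/45, 7/9)
c = (0, 7/3, 5/2, 1)
Ac = (0, 0, -5/88, 1/4)
Σ b_i: 79/210·1 + (-9/14)·1 + 22/45·1 + 7/9·1 = 1 ✓
b·c: (-9/14)·7/3 + 22/45·5/2 + 7/9·1 = 1/2 ✓
b·c²: (-9/14)·49/9 + 22/45·25/4 + 7/9·1 = 1/3 ✓
b·Ac: 22/45·(-5/88) + 7/9·1/4 = 1/6 ✓
b·c³: (-9/14)·343/27 + 22/45·125/8 + 7/9·1 = 1/4 ✓
b·(c∘Ac): 22/45·(-25/176) + 7/9·1/4 = 1/8 ✓
b·Ac²: 22/45·(-35/264) + 7/9·4/21 = 1/12 ✓
b·A²c: 7/9·3/56 = 1/24 ✓; 4 stages ⇒ order 4.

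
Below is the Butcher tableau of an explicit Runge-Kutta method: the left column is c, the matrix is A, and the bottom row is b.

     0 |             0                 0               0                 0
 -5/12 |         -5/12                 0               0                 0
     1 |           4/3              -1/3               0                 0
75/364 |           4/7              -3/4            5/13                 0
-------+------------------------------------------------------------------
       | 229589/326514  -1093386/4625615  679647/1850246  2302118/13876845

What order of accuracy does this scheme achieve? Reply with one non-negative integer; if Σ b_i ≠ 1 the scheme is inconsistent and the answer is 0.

3

b = (229589/326514, -1093386/4625615, 679647/1850246, 2302118/13876845)
c = (0, -5/12, 1, 75/364)
Ac = (0, 0, 5/36, 145/208)
Σ b_i: 229589/326514·1 + (-1093386/4625615)·1 + 679647/1850246·1 + 2302118/13876845·1 = 1 ✓
b·c: (-1093386/4625615)·(-5/12) + 679647/1850246·1 + 2302118/13876845·75/364 = 1/2 ✓
b·c²: (-1093386/4625615)·25/144 + 679647/1850246·1 + 2302118/13876845·5625/132496 = 1/3 ✓
b·Ac: 679647/1850246·5/36 + 2302118/13876845·145/208 = 1/6 ✓
b·c³: (-1093386/4625615)·(-125/1728) + 679647/1850246·1 + 2302118/13876845·421875/48228544 = 137586091/356553288 ≠ 1/4 ⇒ order 3.
b·(c∘Ac): 679647/1850246·5/36 + 2302118/13876845·10875/75712 = 391015/5224224 ≠ 1/8
b·Ac²: 679647/1850246·(-25/432) + 2302118/13876845·635/2496 = 27359/1306056 ≠ 1/12
b·A²c: 2302118/13876845·25/468 = 442715/49956642 ≠ 1/24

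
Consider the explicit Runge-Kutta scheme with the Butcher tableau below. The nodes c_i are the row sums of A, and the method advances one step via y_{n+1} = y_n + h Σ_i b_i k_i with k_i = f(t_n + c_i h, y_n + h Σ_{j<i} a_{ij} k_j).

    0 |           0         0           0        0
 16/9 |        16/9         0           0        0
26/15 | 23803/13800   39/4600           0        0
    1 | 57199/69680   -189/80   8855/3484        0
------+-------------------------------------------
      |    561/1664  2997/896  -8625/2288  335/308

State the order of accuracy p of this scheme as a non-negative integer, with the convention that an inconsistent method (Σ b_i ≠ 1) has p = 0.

b = (561/1664, 2997/896, -8625/2288, 335/308)
c = (0, 16/9, 26/15, 1)
Ac = (0, 0, 26/1725, 413/2010)
Σ b_i: 561/1664·1 + 2997/896·1 + (-8625/2288)·1 + 335/308·1 = 1 ✓
b·c: 2997/896·16/9 + (-8625/2288)·26/15 + 335/308·1 = 1/2 ✓
b·c²: 2997/896·256/81 + (-8625/2288)·676/225 + 335/308·1 = 1/3 ✓
b·Ac: (-8625/2288)·26/1725 + 335/308·413/2010 = 1/6 ✓
b·c³: 2997/896·4096/729 + (-8625/2288)·17576/3375 + 335/308·1 = 1/4 ✓
b·(c∘Ac): (-8625/2288)·676/25875 + 335/308·413/2010 = 1/8 ✓
b·Ac²: (-8625/2288)·416/15525 + 335/308·511/3015 = 1/12 ✓
b·A²c: 335/308·77/2010 = 1/24 ✓; 4 stages ⇒ order 4.

4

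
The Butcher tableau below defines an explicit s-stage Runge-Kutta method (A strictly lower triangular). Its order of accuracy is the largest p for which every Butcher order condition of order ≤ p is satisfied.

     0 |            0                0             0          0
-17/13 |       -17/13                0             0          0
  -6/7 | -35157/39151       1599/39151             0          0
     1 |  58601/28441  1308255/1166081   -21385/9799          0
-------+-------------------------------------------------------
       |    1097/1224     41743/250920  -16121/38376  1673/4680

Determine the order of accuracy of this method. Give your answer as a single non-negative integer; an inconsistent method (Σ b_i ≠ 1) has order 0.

b = (1097/1224, 41743/250920, -16121/38376, 1673/4680)
c = (0, -17/13, -6/7, 1)
Ac = (0, 0, -123/2303, 675/1673)
Σ b_i: 1097/1224·1 + 41743/250920·1 + (-16121/38376)·1 + 1673/4680·1 = 1 ✓
b·c: 41743/250920·(-17/13) + (-16121/38376)·(-6/7) + 1673/4680·1 = 1/2 ✓
b·c²: 41743/250920·289/169 + (-16121/38376)·36/49 + 1673/4680·1 = 1/3 ✓
b·Ac: (-16121/38376)·(-123/2303) + 1673/4680·675/1673 = 1/6 ✓
b·c³: 41743/250920·(-4913/2197) + (-16121/38376)·(-216/343) + 1673/4680·1 = 1/4 ✓
b·(c∘Ac): (-16121/38376)·738/16121 + 1673/4680·675/1673 = 1/8 ✓
b·Ac²: (-16121/38376)·2091/29939 + 1673/4680·6855/21749 = 1/12 ✓
b·A²c: 1673/4680·195/1673 = 1/24 ✓; 4 stages ⇒ order 4.

4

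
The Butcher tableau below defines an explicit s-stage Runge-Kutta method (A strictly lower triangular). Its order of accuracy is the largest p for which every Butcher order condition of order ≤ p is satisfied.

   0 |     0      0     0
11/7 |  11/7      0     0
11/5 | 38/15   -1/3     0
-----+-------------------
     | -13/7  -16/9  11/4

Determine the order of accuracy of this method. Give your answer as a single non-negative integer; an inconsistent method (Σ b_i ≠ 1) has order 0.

b = (-13/7, -16/9, 11/4)
c = (0, 11/7, 11/5)
Ac = (0, 0, -11/21)
Σ b_i: (-13/7)·1 + (-16/9)·1 + 11/4·1 = -223/252 ≠ 1 ⇒ order 0.

0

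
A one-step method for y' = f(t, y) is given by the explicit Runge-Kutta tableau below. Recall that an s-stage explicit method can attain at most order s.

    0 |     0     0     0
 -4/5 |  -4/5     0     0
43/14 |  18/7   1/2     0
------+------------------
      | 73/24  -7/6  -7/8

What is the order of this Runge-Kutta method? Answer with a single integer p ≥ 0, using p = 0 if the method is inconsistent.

b = (73/24, -7/6, -7/8)
c = (0, -4/5, 43/14)
Ac = (0, 0, -2/5)
Σ b_i: 73/24·1 + (-7/6)·1 + (-7/8)·1 = 1 ✓
b·c: (-7/6)·(-4/5) + (-7/8)·43/14 = -421/240 ≠ 1/2 ⇒ order 1.

1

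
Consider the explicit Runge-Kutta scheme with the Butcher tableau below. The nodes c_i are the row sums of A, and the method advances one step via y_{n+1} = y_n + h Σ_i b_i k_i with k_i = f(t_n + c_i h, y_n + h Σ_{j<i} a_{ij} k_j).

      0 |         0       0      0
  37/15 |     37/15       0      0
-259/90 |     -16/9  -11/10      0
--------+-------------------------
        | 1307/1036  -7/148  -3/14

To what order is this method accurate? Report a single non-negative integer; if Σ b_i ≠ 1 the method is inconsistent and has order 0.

b = (1307/1036, -7/148, -3/14)
c = (0, 37/15, -259/90)
Ac = (0, 0, -407/150)
Σ b_i: 1307/1036·1 + (-7/148)·1 + (-3/14)·1 = 1 ✓
b·c: (-7/148)·37/15 + (-3/14)·(-259/90) = 1/2 ✓
b·c²: (-7/148)·1369/225 + (-3/14)·67081/8100 = -11137/5400 ≠ 1/3 ⇒ order 2.
b·Ac: (-3/14)·(-407/150) = 407/700 ≠ 1/6

2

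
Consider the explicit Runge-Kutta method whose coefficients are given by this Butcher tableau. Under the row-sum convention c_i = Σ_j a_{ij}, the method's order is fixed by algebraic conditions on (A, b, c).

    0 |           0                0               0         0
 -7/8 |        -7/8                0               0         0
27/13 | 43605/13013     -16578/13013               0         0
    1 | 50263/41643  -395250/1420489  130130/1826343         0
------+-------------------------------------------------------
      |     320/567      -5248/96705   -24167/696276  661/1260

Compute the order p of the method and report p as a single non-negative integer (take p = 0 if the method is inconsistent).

b = (320/567, -5248/96705, -24167/696276, 661/1260)
c = (0, -7/8, 27/13, 1)
Ac = (0, 0, 8289/7436, 1035/2644)
Σ b_i: 320/567·1 + (-5248/96705)·1 + (-24167/696276)·1 + 661/1260·1 = 1 ✓
b·c: (-5248/96705)·(-7/8) + (-24167/696276)·27/13 + 661/1260·1 = 1/2 ✓
b·c²: (-5248/96705)·49/64 + (-24167/696276)·729/169 + 661/1260·1 = 1/3 ✓
b·Ac: (-24167/696276)·8289/7436 + 661/1260·1035/2644 = 1/6 ✓
b·c³: (-5248/96705)·(-343/512) + (-24167/696276)·19683/2197 + 661/1260·1 = 1/4 ✓
b·(c∘Ac): (-24167/696276)·223803/96668 + 661/1260·1035/2644 = 1/8 ✓
b·Ac²: (-24167/696276)·(-58023/59488) + 661/1260·1995/21152 = 1/12 ✓
b·A²c: 661/1260·105/1322 = 1/24 ✓; 4 stages ⇒ order 4.

4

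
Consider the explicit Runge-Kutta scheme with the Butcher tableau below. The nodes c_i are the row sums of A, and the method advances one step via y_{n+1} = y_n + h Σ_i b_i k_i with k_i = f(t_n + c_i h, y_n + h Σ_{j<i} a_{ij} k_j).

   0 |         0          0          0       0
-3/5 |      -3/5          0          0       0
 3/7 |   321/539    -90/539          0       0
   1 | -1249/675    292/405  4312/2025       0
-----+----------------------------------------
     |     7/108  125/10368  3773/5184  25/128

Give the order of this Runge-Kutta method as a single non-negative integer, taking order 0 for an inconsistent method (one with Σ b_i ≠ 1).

b = (7/108, 125/10368, 3773/5184, 25/128)
c = (0, -3/5, 3/7, 1)
Ac = (0, 0, 54/539, 12/25)
Σ b_i: 7/108·1 + 125/10368·1 + 3773/5184·1 + 25/128·1 = 1 ✓
b·c: 125/10368·(-3/5) + 3773/5184·3/7 + 25/128·1 = 1/2 ✓
b·c²: 125/10368·9/25 + 3773/5184·9/49 + 25/128·1 = 1/3 ✓
b·Ac: 3773/5184·54/539 + 25/128·12/25 = 1/6 ✓
b·c³: 125/10368·(-27/125) + 3773/5184·27/343 + 25/128·1 = 1/4 ✓
b·(c∘Ac): 3773/5184·162/3773 + 25/128·12/25 = 1/8 ✓
b·Ac²: 3773/5184·(-162/2695) + 25/128·244/375 = 1/12 ✓
b·A²c: 25/128·16/75 = 1/24 ✓; 4 stages ⇒ order 4.

4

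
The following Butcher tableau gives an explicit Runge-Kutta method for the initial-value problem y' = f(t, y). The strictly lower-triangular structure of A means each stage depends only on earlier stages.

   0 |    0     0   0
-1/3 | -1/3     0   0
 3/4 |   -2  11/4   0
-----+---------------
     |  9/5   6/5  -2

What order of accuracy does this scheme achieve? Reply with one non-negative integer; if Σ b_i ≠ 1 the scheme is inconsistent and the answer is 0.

b = (9/5, 6/5, -2)
c = (0, -1/3, 3/4)
Ac = (0, 0, -11/12)
Σ b_i: 9/5·1 + 6/5·1 + (-2)·1 = 1 ✓
b·c: 6/5·(-1/3) + (-2)·3/4 = -19/10 ≠ 1/2 ⇒ order 1.

1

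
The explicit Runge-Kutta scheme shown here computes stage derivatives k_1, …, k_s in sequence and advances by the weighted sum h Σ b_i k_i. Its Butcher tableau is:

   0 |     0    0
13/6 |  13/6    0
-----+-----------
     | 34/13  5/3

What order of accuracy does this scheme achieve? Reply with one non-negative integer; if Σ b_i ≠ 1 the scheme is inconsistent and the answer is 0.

b = (34/13, 5/3)
c = (0, 13/6)
Σ b_i: 34/13·1 + 5/3·1 = 167/39 ≠ 1 ⇒ order 0.

0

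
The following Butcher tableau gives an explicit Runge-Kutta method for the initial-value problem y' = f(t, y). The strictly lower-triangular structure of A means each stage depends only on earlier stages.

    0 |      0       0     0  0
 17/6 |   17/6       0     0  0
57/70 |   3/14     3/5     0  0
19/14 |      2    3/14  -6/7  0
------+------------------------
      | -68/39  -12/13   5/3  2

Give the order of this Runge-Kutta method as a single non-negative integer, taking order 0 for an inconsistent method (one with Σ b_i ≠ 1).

1

b = (-68/39, -12/13, 5/3, 2)
c = (0, 17/6, 57/70, 19/14)
Ac = (0, 0, 17/10, -89/980)
Σ b_i: (-68/39)·1 + (-12/13)·1 + 5/3·1 + 2·1 = 1 ✓
b·c: (-12/13)·17/6 + 5/3·57/70 + 2·19/14 = 265/182 ≠ 1/2 ⇒ order 1.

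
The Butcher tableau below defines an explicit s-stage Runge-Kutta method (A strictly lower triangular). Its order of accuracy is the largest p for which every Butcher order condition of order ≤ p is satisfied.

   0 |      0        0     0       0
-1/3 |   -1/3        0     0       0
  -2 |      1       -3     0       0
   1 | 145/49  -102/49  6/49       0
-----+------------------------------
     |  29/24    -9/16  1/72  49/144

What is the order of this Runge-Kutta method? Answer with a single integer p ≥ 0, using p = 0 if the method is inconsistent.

4

b = (29/24, -9/16, 1/72, 49/144)
c = (0, -1/3, -2, 1)
Ac = (0, 0, 1, 22/49)
Σ b_i: 29/24·1 + (-9/16)·1 + 1/72·1 + 49/144·1 = 1 ✓
b·c: (-9/16)·(-1/3) + 1/72·(-2) + 49/144·1 = 1/2 ✓
b·c²: (-9/16)·1/9 + 1/72·4 + 49/144·1 = 1/3 ✓
b·Ac: 1/72·1 + 49/144·22/49 = 1/6 ✓
b·c³: (-9/16)·(-1/27) + 1/72·(-8) + 49/144·1 = 1/4 ✓
b·(c∘Ac): 1/72·(-2) + 49/144·22/49 = 1/8 ✓
b·Ac²: 1/72·(-1/3) + 49/144·38/147 = 1/12 ✓
b·A²c: 49/144·6/49 = 1/24 ✓; 4 stages ⇒ order 4.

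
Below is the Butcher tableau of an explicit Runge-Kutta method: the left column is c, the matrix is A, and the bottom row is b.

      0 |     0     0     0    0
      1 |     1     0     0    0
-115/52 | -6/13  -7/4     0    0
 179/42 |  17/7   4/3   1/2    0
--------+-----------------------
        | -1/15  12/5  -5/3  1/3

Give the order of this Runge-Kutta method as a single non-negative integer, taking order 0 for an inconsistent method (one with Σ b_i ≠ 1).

b = (-1/15, 12/5, -5/3, 1/3)
c = (0, 1, -115/52, 179/42)
Ac = (0, 0, -7/4, 71/312)
Σ b_i: (-1/15)·1 + 12/5·1 + (-5/3)·1 + 1/3·1 = 1 ✓
b·c: 12/5·1 + (-5/3)·(-115/52) + 1/3·179/42 = 122957/16380 ≠ 1/2 ⇒ order 1.

1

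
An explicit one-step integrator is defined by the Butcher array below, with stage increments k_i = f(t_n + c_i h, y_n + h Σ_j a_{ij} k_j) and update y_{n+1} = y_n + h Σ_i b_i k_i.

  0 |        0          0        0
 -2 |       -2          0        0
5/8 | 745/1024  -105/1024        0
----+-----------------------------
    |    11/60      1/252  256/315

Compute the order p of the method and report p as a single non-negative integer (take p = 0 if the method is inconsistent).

b = (11/60, 1/252, 256/315)
c = (0, -2, 5/8)
Ac = (0, 0, 105/512)
Σ b_i: 11/60·1 + 1/252·1 + 256/315·1 = 1 ✓
b·c: 1/252·(-2) + 256/315·5/8 = 1/2 ✓
b·c²: 1/252·4 + 256/315·25/64 = 1/3 ✓
b·Ac: 256/315·105/512 = 1/6 ✓; 3 stages ⇒ order 3.

3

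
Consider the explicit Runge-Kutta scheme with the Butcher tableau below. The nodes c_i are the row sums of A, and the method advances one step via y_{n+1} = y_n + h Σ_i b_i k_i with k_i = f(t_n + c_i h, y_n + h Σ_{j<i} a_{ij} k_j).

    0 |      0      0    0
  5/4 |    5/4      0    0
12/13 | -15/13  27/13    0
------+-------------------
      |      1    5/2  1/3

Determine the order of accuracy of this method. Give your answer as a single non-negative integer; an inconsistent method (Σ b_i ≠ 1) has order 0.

b = (1, 5/2, 1/3)
c = (0, 5/4, 12/13)
Ac = (0, 0, 135/52)
Σ b_i: 1·1 + 5/2·1 + 1/3·1 = 23/6 ≠ 1 ⇒ order 0.

0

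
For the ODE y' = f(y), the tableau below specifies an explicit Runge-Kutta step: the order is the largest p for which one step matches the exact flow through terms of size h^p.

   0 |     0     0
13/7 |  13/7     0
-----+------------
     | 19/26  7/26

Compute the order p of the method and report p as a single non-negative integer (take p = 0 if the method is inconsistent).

b = (19/26, 7/26)
c = (0, 13/7)
Σ b_i: 19/26·1 + 7/26·1 = 1 ✓
b·c: 7/26·13/7 = 1/2 ✓; 2 stages ⇒ order 2.

2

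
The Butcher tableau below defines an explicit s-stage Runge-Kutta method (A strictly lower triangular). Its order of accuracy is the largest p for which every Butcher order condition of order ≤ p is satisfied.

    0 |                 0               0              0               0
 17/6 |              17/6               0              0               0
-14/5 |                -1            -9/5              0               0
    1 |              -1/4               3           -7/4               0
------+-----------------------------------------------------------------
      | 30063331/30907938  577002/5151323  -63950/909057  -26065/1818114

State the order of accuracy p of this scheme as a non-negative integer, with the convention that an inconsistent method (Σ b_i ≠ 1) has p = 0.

b = (30063331/30907938, 577002/5151323, -63950/909057, -26065/1818114)
c = (0, 17/6, -14/5, 1)
Ac = (0, 0, -51/10, 67/5)
Σ b_i: 30063331/30907938·1 + 577002/5151323·1 + (-63950/909057)·1 + (-26065/1818114)·1 = 1 ✓
b·c: 577002/5151323·17/6 + (-63950/909057)·(-14/5) + (-26065/1818114)·1 = 1/2 ✓
b·c²: 577002/5151323·289/36 + (-63950/909057)·196/25 + (-26065/1818114)·1 = 1/3 ✓
b·Ac: (-63950/909057)·(-51/10) + (-26065/1818114)·67/5 = 1/6 ✓
b·c³: 577002/5151323·4913/216 + (-63950/909057)·(-2744/125) + (-26065/1818114)·1 = 222409189/54543420 ≠ 1/4 ⇒ order 3.
b·(c∘Ac): (-63950/909057)·357/25 + (-26065/1818114)·67/5 = -2175683/1818114 ≠ 1/8
b·Ac²: (-63950/909057)·(-289/20) + (-26065/1818114)·3109/300 = 94682083/109086840 ≠ 1/12
b·A²c: (-26065/1818114)·357/40 = -620347/4848304 ≠ 1/24

3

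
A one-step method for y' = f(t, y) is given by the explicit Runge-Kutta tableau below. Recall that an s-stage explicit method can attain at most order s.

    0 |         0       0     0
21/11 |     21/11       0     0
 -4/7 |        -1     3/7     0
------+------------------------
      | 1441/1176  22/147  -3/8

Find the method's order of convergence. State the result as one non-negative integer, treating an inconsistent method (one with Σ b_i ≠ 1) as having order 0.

2

b = (1441/1176, 22/147, -3/8)
c = (0, 21/11, -4/7)
Ac = (0, 0, 9/11)
Σ b_i: 1441/1176·1 + 22/147·1 + (-3/8)·1 = 1 ✓
b·c: 22/147·21/11 + (-3/8)·(-4/7) = 1/2 ✓
b·c²: 22/147·441/121 + (-3/8)·16/49 = 228/539 ≠ 1/3 ⇒ order 2.
b·Ac: (-3/8)·9/11 = -27/88 ≠ 1/6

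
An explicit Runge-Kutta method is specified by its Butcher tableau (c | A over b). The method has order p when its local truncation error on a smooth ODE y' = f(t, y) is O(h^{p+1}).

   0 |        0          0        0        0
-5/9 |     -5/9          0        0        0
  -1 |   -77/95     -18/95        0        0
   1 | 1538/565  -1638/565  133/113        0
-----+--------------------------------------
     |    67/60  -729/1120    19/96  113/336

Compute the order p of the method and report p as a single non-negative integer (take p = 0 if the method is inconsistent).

b = (67/60, -729/1120, 19/96, 113/336)
c = (0, -5/9, -1, 1)
Ac = (0, 0, 2/19, 49/113)
Σ b_i: 67/60·1 + (-729/1120)·1 + 19/96·1 + 113/336·1 = 1 ✓
b·c: (-729/1120)·(-5/9) + 19/96·(-1) + 113/336·1 = 1/2 ✓
b·c²: (-729/1120)·25/81 + 19/96·1 + 113/336·1 = 1/3 ✓
b·Ac: 19/96·2/19 + 113/336·49/113 = 1/6 ✓
b·c³: (-729/1120)·(-125/729) + 19/96·(-1) + 113/336·1 = 1/4 ✓
b·(c∘Ac): 19/96·(-2/19) + 113/336·49/113 = 1/8 ✓
b·Ac²: 19/96·(-10/171) + 113/336·287/1017 = 1/12 ✓
b·A²c: 113/336·14/113 = 1/24 ✓; 4 stages ⇒ order 4.

4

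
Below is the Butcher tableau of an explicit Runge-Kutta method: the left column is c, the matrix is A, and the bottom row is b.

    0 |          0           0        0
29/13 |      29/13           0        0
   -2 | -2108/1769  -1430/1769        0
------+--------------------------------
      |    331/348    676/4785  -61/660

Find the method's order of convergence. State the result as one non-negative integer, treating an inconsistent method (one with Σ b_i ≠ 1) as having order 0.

3

b = (331/348, 676/4785, -61/660)
c = (0, 29/13, -2)
Ac = (0, 0, -110/61)
Σ b_i: 331/348·1 + 676/4785·1 + (-61/660)·1 = 1 ✓
b·c: 676/4785·29/13 + (-61/660)·(-2) = 1/2 ✓
b·c²: 676/4785·841/169 + (-61/660)·4 = 1/3 ✓
b·Ac: (-61/660)·(-110/61) = 1/6 ✓; 3 stages ⇒ order 3.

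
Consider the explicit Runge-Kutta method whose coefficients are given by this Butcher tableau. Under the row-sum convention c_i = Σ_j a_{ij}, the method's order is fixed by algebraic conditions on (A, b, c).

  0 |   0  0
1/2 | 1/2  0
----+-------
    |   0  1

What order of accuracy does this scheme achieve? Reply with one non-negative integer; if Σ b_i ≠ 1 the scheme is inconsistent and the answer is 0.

2

b = (0, 1)
c = (0, 1/2)
Σ b_i: 1·1 = 1 ✓
b·c: 1·1/2 = 1/2 ✓; 2 stages ⇒ order 2.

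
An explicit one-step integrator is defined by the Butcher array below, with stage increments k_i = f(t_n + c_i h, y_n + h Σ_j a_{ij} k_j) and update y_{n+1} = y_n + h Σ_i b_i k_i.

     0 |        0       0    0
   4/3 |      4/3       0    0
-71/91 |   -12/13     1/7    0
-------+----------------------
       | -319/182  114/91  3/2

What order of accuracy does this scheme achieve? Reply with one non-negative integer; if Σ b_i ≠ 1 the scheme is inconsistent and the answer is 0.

b = (-319/182, 114/91, 3/2)
c = (0, 4/3, -71/91)
Ac = (0, 0, 4/21)
Σ b_i: (-319/182)·1 + 114/91·1 + 3/2·1 = 1 ✓
b·c: 114/91·4/3 + 3/2·(-71/91) = 1/2 ✓
b·c²: 114/91·16/9 + 3/2·5041/8281 = 156025/49686 ≠ 1/3 ⇒ order 2.
b·Ac: 3/2·4/21 = 2/7 ≠ 1/6

2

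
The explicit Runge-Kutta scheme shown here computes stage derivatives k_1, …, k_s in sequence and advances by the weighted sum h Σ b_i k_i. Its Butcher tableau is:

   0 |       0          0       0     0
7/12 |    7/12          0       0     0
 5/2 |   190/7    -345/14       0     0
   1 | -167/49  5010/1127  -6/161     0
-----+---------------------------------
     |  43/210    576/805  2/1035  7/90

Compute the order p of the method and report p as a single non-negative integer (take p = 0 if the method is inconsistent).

b = (43/210, 576/805, 2/1035, 7/90)
c = (0, 7/12, 5/2, 1)
Ac = (0, 0, -115/8, 5/2)
Σ b_i: 43/210·1 + 576/805·1 + 2/1035·1 + 7/90·1 = 1 ✓
b·c: 576/805·7/12 + 2/1035·5/2 + 7/90·1 = 1/2 ✓
b·c²: 576/805·49/144 + 2/1035·25/4 + 7/90·1 = 1/3 ✓
b·Ac: 2/1035·(-115/8) + 7/90·5/2 = 1/6 ✓
b·c³: 576/805·343/1728 + 2/1035·125/8 + 7/90·1 = 1/4 ✓
b·(c∘Ac): 2/1035·(-575/16) + 7/90·5/2 = 1/8 ✓
b·Ac²: 2/1035·(-805/96) + 7/90·215/168 = 1/12 ✓
b·A²c: 7/90·15/28 = 1/24 ✓; 4 stages ⇒ order 4.

4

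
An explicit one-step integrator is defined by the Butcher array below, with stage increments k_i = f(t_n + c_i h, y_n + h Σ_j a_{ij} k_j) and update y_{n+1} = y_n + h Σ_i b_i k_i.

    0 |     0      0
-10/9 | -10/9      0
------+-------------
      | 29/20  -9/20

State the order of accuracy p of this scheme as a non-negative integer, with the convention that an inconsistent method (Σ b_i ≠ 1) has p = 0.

2

b = (29/20, -9/20)
c = (0, -10/9)
Σ b_i: 29/20·1 + (-9/20)·1 = 1 ✓
b·c: (-9/20)·(-10/9) = 1/2 ✓; 2 stages ⇒ order 2.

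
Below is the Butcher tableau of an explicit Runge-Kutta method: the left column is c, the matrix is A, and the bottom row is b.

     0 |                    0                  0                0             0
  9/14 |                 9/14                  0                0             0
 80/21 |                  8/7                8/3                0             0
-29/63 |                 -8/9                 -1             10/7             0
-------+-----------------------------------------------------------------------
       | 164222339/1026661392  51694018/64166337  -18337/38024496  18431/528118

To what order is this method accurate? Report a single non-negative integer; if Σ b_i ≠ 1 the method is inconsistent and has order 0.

b = (164222339/1026661392, 51694018/64166337, -18337/38024496, 18431/528118)
c = (0, 9/14, 80/21, -29/63)
Ac = (0, 0, 12/7, 1411/294)
Σ b_i: 164222339/1026661392·1 + 51694018/64166337·1 + (-18337/38024496)·1 + 18431/528118·1 = 1 ✓
b·c: 51694018/64166337·9/14 + (-18337/38024496)·80/21 + 18431/528118·(-29/63) = 1/2 ✓
b·c²: 51694018/64166337·81/196 + (-18337/38024496)·6400/441 + 18431/528118·841/3969 = 1/3 ✓
b·Ac: (-18337/38024496)·12/7 + 18431/528118·1411/294 = 1/6 ✓
b·c³: 51694018/64166337·729/2744 + (-18337/38024496)·512000/9261 + 18431/528118·(-24389/250047) = 991570885/5389972308 ≠ 1/4 ⇒ order 3.
b·(c∘Ac): (-18337/38024496)·320/49 + 18431/528118·(-40919/18522) = -112140607/1397400228 ≠ 1/8
b·Ac²: (-18337/38024496)·54/49 + 18431/528118·250897/12348 = 47151193/66542868 ≠ 1/12
b·A²c: 18431/528118·120/49 = 157980/1848413 ≠ 1/24

3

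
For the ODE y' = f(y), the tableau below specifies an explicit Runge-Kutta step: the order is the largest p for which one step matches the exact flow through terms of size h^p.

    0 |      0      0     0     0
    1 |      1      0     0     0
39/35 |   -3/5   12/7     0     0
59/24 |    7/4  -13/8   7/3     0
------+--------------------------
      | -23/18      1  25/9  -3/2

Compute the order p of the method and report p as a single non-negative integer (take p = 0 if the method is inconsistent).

b = (-23/18, 1, 25/9, -3/2)
c = (0, 1, 39/35, 59/24)
Ac = (0, 0, 12/7, 39/40)
Σ b_i: (-23/18)·1 + 1·1 + 25/9·1 + (-3/2)·1 = 1 ✓
b·c: 1·1 + 25/9·39/35 + (-3/2)·59/24 = 137/336 ≠ 1/2 ⇒ order 1.

1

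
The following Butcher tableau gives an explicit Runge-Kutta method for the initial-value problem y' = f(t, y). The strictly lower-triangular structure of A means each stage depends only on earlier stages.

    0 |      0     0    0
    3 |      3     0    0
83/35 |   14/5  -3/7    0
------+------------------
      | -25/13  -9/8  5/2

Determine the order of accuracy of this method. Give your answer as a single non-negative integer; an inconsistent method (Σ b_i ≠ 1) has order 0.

b = (-25/13, -9/8, 5/2)
c = (0, 3, 83/35)
Ac = (0, 0, -9/7)
Σ b_i: (-25/13)·1 + (-9/8)·1 + 5/2·1 = -57/104 ≠ 1 ⇒ order 0.

0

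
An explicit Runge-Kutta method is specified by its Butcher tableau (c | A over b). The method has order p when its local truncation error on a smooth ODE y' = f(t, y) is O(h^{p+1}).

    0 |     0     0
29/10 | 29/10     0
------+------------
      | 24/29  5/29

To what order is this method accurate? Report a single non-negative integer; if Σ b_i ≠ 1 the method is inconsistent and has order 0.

b = (24/29, 5/29)
c = (0, 29/10)
Σ b_i: 24/29·1 + 5/29·1 = 1 ✓
b·c: 5/29·29/10 = 1/2 ✓; 2 stages ⇒ order 2.

2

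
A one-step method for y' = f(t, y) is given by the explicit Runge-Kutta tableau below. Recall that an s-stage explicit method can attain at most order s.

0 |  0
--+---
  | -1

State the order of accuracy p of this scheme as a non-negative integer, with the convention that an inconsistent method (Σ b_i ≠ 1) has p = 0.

b = (-1)
c = (0)
Σ b_i: (-1)·1 = -1 ≠ 1 ⇒ order 0.

0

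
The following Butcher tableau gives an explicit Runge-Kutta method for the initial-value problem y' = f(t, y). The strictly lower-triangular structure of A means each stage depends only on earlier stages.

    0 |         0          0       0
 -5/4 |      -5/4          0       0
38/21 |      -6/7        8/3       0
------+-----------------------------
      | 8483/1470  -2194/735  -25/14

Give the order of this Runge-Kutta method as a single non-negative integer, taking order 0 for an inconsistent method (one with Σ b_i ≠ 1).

2

b = (8483/1470, -2194/735, -25/14)
c = (0, -5/4, 38/21)
Ac = (0, 0, -10/3)
Σ b_i: 8483/1470·1 + (-2194/735)·1 + (-25/14)·1 = 1 ✓
b·c: (-2194/735)·(-5/4) + (-25/14)·38/21 = 1/2 ✓
b·c²: (-2194/735)·25/16 + (-25/14)·1444/441 = -259585/24696 ≠ 1/3 ⇒ order 2.
b·Ac: (-25/14)·(-10/3) = 125/21 ≠ 1/6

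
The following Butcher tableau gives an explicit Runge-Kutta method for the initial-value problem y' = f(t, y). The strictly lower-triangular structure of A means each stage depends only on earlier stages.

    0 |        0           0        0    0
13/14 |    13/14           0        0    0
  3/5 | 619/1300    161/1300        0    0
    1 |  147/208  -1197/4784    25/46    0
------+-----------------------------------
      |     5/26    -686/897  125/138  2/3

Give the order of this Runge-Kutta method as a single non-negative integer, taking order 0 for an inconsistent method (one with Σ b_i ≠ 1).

4

b = (5/26, -686/897, 125/138, 2/3)
c = (0, 13/14, 3/5, 1)
Ac = (0, 0, 23/200, 3/32)
Σ b_i: 5/26·1 + (-686/897)·1 + 125/138·1 + 2/3·1 = 1 ✓
b·c: (-686/897)·13/14 + 125/138·3/5 + 2/3·1 = 1/2 ✓
b·c²: (-686/897)·169/196 + 125/138·9/25 + 2/3·1 = 1/3 ✓
b·Ac: 125/138·23/200 + 2/3·3/32 = 1/6 ✓
b·c³: (-686/897)·2197/2744 + 125/138·27/125 + 2/3·1 = 1/4 ✓
b·(c∘Ac): 125/138·69/1000 + 2/3·3/32 = 1/8 ✓
b·Ac²: 125/138·299/2800 + 2/3·(-9/448) = 1/12 ✓
b·A²c: 2/3·1/16 = 1/24 ✓; 4 stages ⇒ order 4.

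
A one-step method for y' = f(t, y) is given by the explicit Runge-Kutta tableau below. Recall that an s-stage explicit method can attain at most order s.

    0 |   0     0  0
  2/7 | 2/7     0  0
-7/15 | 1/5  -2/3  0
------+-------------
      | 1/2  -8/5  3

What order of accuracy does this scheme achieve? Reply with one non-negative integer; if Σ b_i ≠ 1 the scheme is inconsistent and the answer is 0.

0

b = (1/2, -8/5, 3)
c = (0, 2/7, -7/15)
Ac = (0, 0, -4/21)
Σ b_i: 1/2·1 + (-8/5)·1 + 3·1 = 19/10 ≠ 1 ⇒ order 0.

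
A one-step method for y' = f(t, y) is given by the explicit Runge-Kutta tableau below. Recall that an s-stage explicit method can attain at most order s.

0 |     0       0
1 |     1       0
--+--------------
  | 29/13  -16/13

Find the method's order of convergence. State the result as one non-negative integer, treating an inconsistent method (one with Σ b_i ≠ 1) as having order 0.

1

b = (29/13, -16/13)
c = (0, 1)
Σ b_i: 29/13·1 + (-16/13)·1 = 1 ✓
b·c: (-16/13)·1 = -16/13 ≠ 1/2 ⇒ order 1.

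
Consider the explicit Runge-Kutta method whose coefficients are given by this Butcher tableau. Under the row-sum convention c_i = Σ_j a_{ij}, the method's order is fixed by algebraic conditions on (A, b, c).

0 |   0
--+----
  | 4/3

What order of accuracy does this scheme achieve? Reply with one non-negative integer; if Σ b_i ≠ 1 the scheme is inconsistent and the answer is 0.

0

b = (4/3)
c = (0)
Σ b_i: 4/3·1 = 4/3 ≠ 1 ⇒ order 0.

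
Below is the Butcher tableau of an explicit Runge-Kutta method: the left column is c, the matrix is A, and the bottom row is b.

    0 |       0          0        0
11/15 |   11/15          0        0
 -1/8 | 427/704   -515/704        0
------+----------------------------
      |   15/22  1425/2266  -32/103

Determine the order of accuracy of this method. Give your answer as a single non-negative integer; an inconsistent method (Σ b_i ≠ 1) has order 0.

3

b = (15/22, 1425/2266, -32/103)
c = (0, 11/15, -1/8)
Ac = (0, 0, -103/192)
Σ b_i: 15/22·1 + 1425/2266·1 + (-32/103)·1 = 1 ✓
b·c: 1425/2266·11/15 + (-32/103)·(-1/8) = 1/2 ✓
b·c²: 1425/2266·121/225 + (-32/103)·1/64 = 1/3 ✓
b·Ac: (-32/103)·(-103/192) = 1/6 ✓; 3 stages ⇒ order 3.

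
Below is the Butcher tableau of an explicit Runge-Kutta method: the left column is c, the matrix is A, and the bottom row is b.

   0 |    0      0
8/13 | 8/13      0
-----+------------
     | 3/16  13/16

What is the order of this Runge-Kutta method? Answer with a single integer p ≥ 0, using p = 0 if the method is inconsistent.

2

b = (3/16, 13/16)
c = (0, 8/13)
Σ b_i: 3/16·1 + 13/16·1 = 1 ✓
b·c: 13/16·8/13 = 1/2 ✓; 2 stages ⇒ order 2.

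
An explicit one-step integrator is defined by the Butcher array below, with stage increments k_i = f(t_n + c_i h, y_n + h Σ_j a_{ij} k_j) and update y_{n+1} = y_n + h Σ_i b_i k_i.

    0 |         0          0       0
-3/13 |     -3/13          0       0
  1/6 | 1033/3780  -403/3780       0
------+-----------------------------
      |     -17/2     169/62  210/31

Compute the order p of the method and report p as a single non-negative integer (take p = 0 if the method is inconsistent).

b = (-17/2, 169/62, 210/31)
c = (0, -3/13, 1/6)
Ac = (0, 0, 31/1260)
Σ b_i: (-17/2)·1 + 169/62·1 + 210/31·1 = 1 ✓
b·c: 169/62·(-3/13) + 210/31·1/6 = 1/2 ✓
b·c²: 169/62·9/169 + 210/31·1/36 = 1/3 ✓
b·Ac: 210/31·31/1260 = 1/6 ✓; 3 stages ⇒ order 3.

3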